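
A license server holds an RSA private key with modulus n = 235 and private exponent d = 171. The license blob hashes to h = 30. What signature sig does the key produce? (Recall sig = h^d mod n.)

160

h^171 mod 235 = 160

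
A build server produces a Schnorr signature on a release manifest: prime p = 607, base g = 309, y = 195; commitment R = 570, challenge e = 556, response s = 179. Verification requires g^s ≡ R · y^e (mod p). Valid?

yes

g^s mod p:
Squares mod 607: 309^1≡309, 309^2≡182, 309^4≡346, 309^8≡137, 309^16≡559, 309^32≡483, 309^64≡201, 309^128≡339
179 = 128 + 32 + 16 + 2 + 1, so 309^179 ≡ 339·483·559·182·309 ≡ 574 (mod 607)
R · y^e mod p:
Squares mod 607: 195^1≡195, 195^2≡391, 195^4≡524, 195^8≡212, 195^16≡26, 195^32≡69, 195^64≡512, 195^128≡527, 195^256≡330, 195^512≡247
556 = 512 + 32 + 8 + 4, so 195^556 ≡ 247·69·212·524 ≡ 329 (mod 607)
570·329 = 187530 ≡ 574 (mod 607)
574 ≡ 574 (mod 607); signature holds.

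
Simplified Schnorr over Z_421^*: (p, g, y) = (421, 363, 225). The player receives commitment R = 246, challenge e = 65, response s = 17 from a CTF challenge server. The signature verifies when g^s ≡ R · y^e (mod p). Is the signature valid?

valid

g^s mod p:
363^17 mod 421 = 121
R · y^e mod p:
225^65 mod 421 = 122
246·122 = 30012 ≡ 121 (mod 421)
121 ≡ 121 (mod 421); signature holds.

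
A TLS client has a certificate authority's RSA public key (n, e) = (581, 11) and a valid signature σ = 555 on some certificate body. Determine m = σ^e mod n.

σ^2 ≡ 555^2 = 308025 ≡ 95
σ^4 ≡ 95^2 = 9025 ≡ 310
σ^8 ≡ 310^2 = 96100 ≡ 235
11 = 8 + 2 + 1, so σ^11 ≡ 235·95·555 ≡ 550 (mod 581)

550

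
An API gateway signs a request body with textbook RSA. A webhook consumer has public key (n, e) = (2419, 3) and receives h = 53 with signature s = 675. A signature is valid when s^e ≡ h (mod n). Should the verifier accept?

accept

Squares mod 2419: s^1≡675, s^2≡853
3 = 2 + 1, so s^3 ≡ 853·675 ≡ 53 (mod 2419)
s^3 mod 2419 = 53 matches h.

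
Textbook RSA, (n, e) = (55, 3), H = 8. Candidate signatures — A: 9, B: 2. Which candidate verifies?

B

Candidate A: 9^3 mod 55 = 14
Candidate B: 2^3 mod 55 = 8
  → matches H = 8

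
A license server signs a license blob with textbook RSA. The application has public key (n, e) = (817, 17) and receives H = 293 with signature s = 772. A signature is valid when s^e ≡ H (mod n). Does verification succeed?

s^2 ≡ 772^2 = 595984 ≡ 391
s^4 ≡ 391^2 = 152881 ≡ 102
s^8 ≡ 102^2 = 10404 ≡ 600
s^16 ≡ 600^2 = 360000 ≡ 520
17 = 16 + 1, so s^17 ≡ 520·772 ≡ 293 (mod 817)
293 = H, so the signature checks out.

passes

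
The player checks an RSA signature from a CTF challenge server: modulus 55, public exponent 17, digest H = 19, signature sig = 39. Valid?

sig^2 ≡ 39^2 = 1521 ≡ 36
sig^4 ≡ 36^2 = 1296 ≡ 31
sig^8 ≡ 31^2 = 961 ≡ 26
sig^16 ≡ 26^2 = 676 ≡ 16
17 = 16 + 1, so sig^17 ≡ 16·39 ≡ 19 (mod 55)
Since 19 equals the digest 19, verification succeeds.

yes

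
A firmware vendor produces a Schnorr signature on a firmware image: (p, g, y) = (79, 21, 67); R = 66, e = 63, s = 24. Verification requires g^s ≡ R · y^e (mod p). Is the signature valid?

invalid

g^s mod p:
21^2 = 441 ≡ 46
21^4 ≡ 46^2 = 2116 ≡ 62
21^8 ≡ 62^2 = 3844 ≡ 52
21^16 ≡ 52^2 = 2704 ≡ 18
24 = 16 + 8, so 21^24 ≡ 18·52 ≡ 67 (mod 79)
R · y^e mod p:
67^2 = 4489 ≡ 65
67^4 ≡ 65^2 = 4225 ≡ 38
67^8 ≡ 38^2 = 1444 ≡ 22
67^16 ≡ 22^2 = 484 ≡ 10
67^32 ≡ 10^2 = 100 ≡ 21
63 = 32 + 16 + 8 + 4 + 2 + 1, so 67^63 ≡ 21·10·22·38·65·67 ≡ 62 (mod 79)
66·62 = 4092 ≡ 63 (mod 79)
67 ≠ 63; the check fails.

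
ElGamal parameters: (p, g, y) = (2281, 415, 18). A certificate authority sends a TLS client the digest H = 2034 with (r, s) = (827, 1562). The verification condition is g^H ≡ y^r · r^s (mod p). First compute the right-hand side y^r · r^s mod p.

259

Squares mod 2281: 18^1≡18, 18^2≡324, 18^4≡50, 18^8≡219, 18^16≡60, 18^32≡1319, 18^64≡1639, 18^128≡1584, 18^256≡2237, 18^512≡1936
827 = 512 + 256 + 32 + 16 + 8 + 2 + 1, so 18^827 ≡ 1936·2237·1319·60·219·324·18 ≡ 1489 (mod 2281)
Squares mod 2281: 827^1≡827, 827^2≡1910, 827^4≡781, 827^8≡934, 827^16≡1014, 827^32≡1746, 827^64≡1100, 827^128≡1070, 827^256≡2119, 827^512≡1153, 827^1024≡1867
1562 = 1024 + 512 + 16 + 8 + 2, so 827^1562 ≡ 1867·1153·1014·934·1910 ≡ 400 (mod 2281)
y^r · r^s ≡ 1489·400 = 595600 ≡ 259 (mod 2281)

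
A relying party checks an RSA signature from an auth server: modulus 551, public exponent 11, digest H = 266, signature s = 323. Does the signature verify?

s^2 ≡ 323^2 = 104329 ≡ 190
s^4 ≡ 190^2 = 36100 ≡ 285
s^8 ≡ 285^2 = 81225 ≡ 228
11 = 8 + 2 + 1, so s^11 ≡ 228·190·323 ≡ 266 (mod 551)
s^11 mod 551 = 266 matches H.

verifies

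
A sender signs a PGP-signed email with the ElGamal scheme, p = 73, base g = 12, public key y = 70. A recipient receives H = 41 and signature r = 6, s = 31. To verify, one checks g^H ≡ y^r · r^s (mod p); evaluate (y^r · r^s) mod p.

70^2 = 4900 ≡ 9
70^4 ≡ 9^2 = 81 ≡ 8
6 = 4 + 2, so 70^6 ≡ 8·9 ≡ 72 (mod 73)
6^2 = 36
6^4 ≡ 36^2 = 1296 ≡ 55
6^8 ≡ 55^2 = 3025 ≡ 32
6^16 ≡ 32^2 = 1024 ≡ 2
31 = 16 + 8 + 4 + 2 + 1, so 6^31 ≡ 2·32·55·36·6 ≡ 25 (mod 73)
y^r · r^s ≡ 72·25 = 1800 ≡ 48 (mod 73)

48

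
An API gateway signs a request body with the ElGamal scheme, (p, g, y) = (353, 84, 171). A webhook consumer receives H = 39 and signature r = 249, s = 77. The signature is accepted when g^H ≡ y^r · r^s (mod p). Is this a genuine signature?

Left side g^H mod p:
84^2 = 7056 ≡ 349
84^4 ≡ 349^2 = 121801 ≡ 16
84^8 ≡ 16^2 = 256
84^16 ≡ 256^2 = 65536 ≡ 231
84^32 ≡ 231^2 = 53361 ≡ 58
39 = 32 + 4 + 2 + 1, so 84^39 ≡ 58·16·349·84 ≡ 244 (mod 353)
Right side y^r · r^s mod p:
171^2 = 29241 ≡ 295
171^4 ≡ 295^2 = 87025 ≡ 187
171^8 ≡ 187^2 = 34969 ≡ 22
171^16 ≡ 22^2 = 484 ≡ 131
171^32 ≡ 131^2 = 17161 ≡ 217
171^64 ≡ 217^2 = 47089 ≡ 140
171^128 ≡ 140^2 = 19600 ≡ 185
249 = 128 + 64 + 32 + 16 + 8 + 1, so 171^249 ≡ 185·140·217·131·22·171 ≡ 4 (mod 353)
249^2 = 62001 ≡ 226
249^4 ≡ 226^2 = 51076 ≡ 244
249^8 ≡ 244^2 = 59536 ≡ 232
249^16 ≡ 232^2 = 53824 ≡ 168
249^32 ≡ 168^2 = 28224 ≡ 337
249^64 ≡ 337^2 = 113569 ≡ 256
77 = 64 + 8 + 4 + 1, so 249^77 ≡ 256·232·244·249 ≡ 343 (mod 353)
4·343 = 1372 ≡ 313 (mod 353)
244 ≠ 313, so verification fails.

forged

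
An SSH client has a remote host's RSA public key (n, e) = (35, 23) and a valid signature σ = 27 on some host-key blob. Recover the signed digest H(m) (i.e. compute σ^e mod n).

13

σ^2 ≡ 27^2 = 729 ≡ 29
σ^4 ≡ 29^2 = 841 ≡ 1
σ^8 ≡ 1^2 = 1
σ^16 ≡ 1^2 = 1
23 = 16 + 4 + 2 + 1, so σ^23 ≡ 1·1·29·27 ≡ 13 (mod 35)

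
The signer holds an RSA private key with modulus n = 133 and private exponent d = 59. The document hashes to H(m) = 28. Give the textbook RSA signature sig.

(H(m))^2 ≡ 28^2 = 784 ≡ 119
(H(m))^4 ≡ 119^2 = 14161 ≡ 63
(H(m))^8 ≡ 63^2 = 3969 ≡ 112
(H(m))^16 ≡ 112^2 = 12544 ≡ 42
(H(m))^32 ≡ 42^2 = 1764 ≡ 35
59 = 32 + 16 + 8 + 2 + 1, so (H(m))^59 ≡ 35·42·112·119·28 ≡ 35 (mod 133)

35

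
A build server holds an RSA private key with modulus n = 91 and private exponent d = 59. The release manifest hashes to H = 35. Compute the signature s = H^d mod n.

Squares mod 91: H^1≡35, H^2≡42, H^4≡35, H^8≡42, H^16≡35, H^32≡42
59 = 32 + 16 + 8 + 2 + 1, so H^59 ≡ 42·35·42·42·35 ≡ 42 (mod 91)

42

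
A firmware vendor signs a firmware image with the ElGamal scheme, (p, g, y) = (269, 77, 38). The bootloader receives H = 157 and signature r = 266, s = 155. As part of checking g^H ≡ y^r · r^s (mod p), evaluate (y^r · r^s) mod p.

88

38^2 = 1444 ≡ 99
38^4 ≡ 99^2 = 9801 ≡ 117
38^8 ≡ 117^2 = 13689 ≡ 239
38^16 ≡ 239^2 = 57121 ≡ 93
38^32 ≡ 93^2 = 8649 ≡ 41
38^64 ≡ 41^2 = 1681 ≡ 67
38^128 ≡ 67^2 = 4489 ≡ 185
38^256 ≡ 185^2 = 34225 ≡ 62
266 = 256 + 8 + 2, so 38^266 ≡ 62·239·99 ≡ 125 (mod 269)
266^2 = 70756 ≡ 9
266^4 ≡ 9^2 = 81
266^8 ≡ 81^2 = 6561 ≡ 105
266^16 ≡ 105^2 = 11025 ≡ 265
266^32 ≡ 265^2 = 70225 ≡ 16
266^64 ≡ 16^2 = 256
266^128 ≡ 256^2 = 65536 ≡ 169
155 = 128 + 16 + 8 + 2 + 1, so 266^155 ≡ 169·265·105·9·266 ≡ 104 (mod 269)
y^r · r^s ≡ 125·104 = 13000 ≡ 88 (mod 269)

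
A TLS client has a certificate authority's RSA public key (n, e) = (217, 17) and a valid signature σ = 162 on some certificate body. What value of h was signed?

σ^2 ≡ 162^2 = 26244 ≡ 204
σ^4 ≡ 204^2 = 41616 ≡ 169
σ^8 ≡ 169^2 = 28561 ≡ 134
σ^16 ≡ 134^2 = 17956 ≡ 162
17 = 16 + 1, so σ^17 ≡ 162·162 ≡ 204 (mod 217)

204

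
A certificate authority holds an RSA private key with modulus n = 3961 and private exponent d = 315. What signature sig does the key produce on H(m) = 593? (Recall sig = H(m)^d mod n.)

1641

(H(m))^2 ≡ 593^2 = 351649 ≡ 3081
(H(m))^4 ≡ 3081^2 = 9492561 ≡ 2005
(H(m))^8 ≡ 2005^2 = 4020025 ≡ 3571
(H(m))^16 ≡ 3571^2 = 12752041 ≡ 1582
(H(m))^32 ≡ 1582^2 = 2502724 ≡ 3333
(H(m))^64 ≡ 3333^2 = 11108889 ≡ 2245
(H(m))^128 ≡ 2245^2 = 5040025 ≡ 1633
(H(m))^256 ≡ 1633^2 = 2666689 ≡ 936
315 = 256 + 32 + 16 + 8 + 2 + 1, so (H(m))^315 ≡ 936·3333·1582·3571·3081·593 ≡ 1641 (mod 3961)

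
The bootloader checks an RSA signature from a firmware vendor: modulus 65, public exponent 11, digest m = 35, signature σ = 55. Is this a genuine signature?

genuine

Squares mod 65: σ^1≡55, σ^2≡35, σ^4≡55, σ^8≡35
11 = 8 + 2 + 1, so σ^11 ≡ 35·35·55 ≡ 35 (mod 65)
σ^11 mod 65 = 35 matches m.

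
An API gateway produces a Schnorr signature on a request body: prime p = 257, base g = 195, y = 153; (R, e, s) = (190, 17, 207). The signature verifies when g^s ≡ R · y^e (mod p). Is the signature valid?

g^s mod p:
Squares mod 257: 195^1≡195, 195^2≡246, 195^4≡121, 195^8≡249, 195^16≡64, 195^32≡241, 195^64≡256, 195^128≡1
207 = 128 + 64 + 8 + 4 + 2 + 1, so 195^207 ≡ 1·256·249·121·246·195 ≡ 200 (mod 257)
R · y^e mod p:
Squares mod 257: 153^1≡153, 153^2≡22, 153^4≡227, 153^8≡129, 153^16≡193
17 = 16 + 1, so 153^17 ≡ 193·153 ≡ 231 (mod 257)
190·231 = 43890 ≡ 200 (mod 257)
200 ≡ 200 (mod 257); signature holds.

valid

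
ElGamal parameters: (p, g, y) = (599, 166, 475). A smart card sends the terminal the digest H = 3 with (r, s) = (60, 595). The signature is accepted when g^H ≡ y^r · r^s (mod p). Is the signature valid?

invalid

Left side g^H mod p:
Squares mod 599: 166^1≡166, 166^2≡2
3 = 2 + 1, so 166^3 ≡ 2·166 ≡ 332 (mod 599)
Right side y^r · r^s mod p:
Squares mod 599: 475^1≡475, 475^2≡401, 475^4≡269, 475^8≡481, 475^16≡147, 475^32≡45
60 = 32 + 16 + 8 + 4, so 475^60 ≡ 45·147·481·269 ≡ 130 (mod 599)
Squares mod 599: 60^1≡60, 60^2≡6, 60^4≡36, 60^8≡98, 60^16≡20, 60^32≡400, 60^64≡67, 60^128≡296, 60^256≡162, 60^512≡487
595 = 512 + 64 + 16 + 2 + 1, so 60^595 ≡ 487·67·20·6·60 ≡ 401 (mod 599)
130·401 = 52130 ≡ 17 (mod 599)
332 ≠ 17, so verification fails.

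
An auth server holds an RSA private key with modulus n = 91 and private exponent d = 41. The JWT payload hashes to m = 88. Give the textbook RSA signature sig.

m^2 ≡ 88^2 = 7744 ≡ 9
m^4 ≡ 9^2 = 81
m^8 ≡ 81^2 = 6561 ≡ 9
m^16 ≡ 9^2 = 81
m^32 ≡ 81^2 = 6561 ≡ 9
41 = 32 + 8 + 1, so m^41 ≡ 9·9·88 ≡ 30 (mod 91)

30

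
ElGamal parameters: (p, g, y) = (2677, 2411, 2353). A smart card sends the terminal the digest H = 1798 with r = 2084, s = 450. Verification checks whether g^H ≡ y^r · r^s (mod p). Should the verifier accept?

Left side g^H mod p:
Squares mod 2677: 2411^1≡2411, 2411^2≡1154, 2411^4≡1247, 2411^8≡2349, 2411^16≡504, 2411^32≡2378, 2411^64≡1060, 2411^128≡1937, 2411^256≡1492, 2411^512≡1477, 2411^1024≡2451
1798 = 1024 + 512 + 256 + 4 + 2, so 2411^1798 ≡ 2451·1477·1492·1247·1154 ≡ 17 (mod 2677)
Right side y^r · r^s mod p:
Squares mod 2677: 2353^1≡2353, 2353^2≡573, 2353^4≡1735, 2353^8≡1277, 2353^16≡436, 2353^32≡29, 2353^64≡841, 2353^128≡553, 2353^256≡631, 2353^512≡1965, 2353^1024≡991, 2353^2048≡2299
2084 = 2048 + 32 + 4, so 2353^2084 ≡ 2299·29·1735 ≡ 1015 (mod 2677)
Squares mod 2677: 2084^1≡2084, 2084^2≡962, 2084^4≡1879, 2084^8≡2355, 2084^16≡1958, 2084^32≡300, 2084^64≡1659, 2084^128≡325, 2084^256≡1222
450 = 256 + 128 + 64 + 2, so 2084^450 ≡ 1222·325·1659·962 ≡ 182 (mod 2677)
1015·182 = 184730 ≡ 17 (mod 2677)
17 ≡ 17 (mod 2677), so the signature is genuine.

accept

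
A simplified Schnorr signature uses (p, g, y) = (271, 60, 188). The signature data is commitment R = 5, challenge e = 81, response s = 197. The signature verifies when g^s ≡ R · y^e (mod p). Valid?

yes

g^s mod p:
60^197 mod 271 = 266
R · y^e mod p:
188^81 mod 271 = 270
5·270 = 1350 ≡ 266 (mod 271)
266 ≡ 266 (mod 271); signature holds.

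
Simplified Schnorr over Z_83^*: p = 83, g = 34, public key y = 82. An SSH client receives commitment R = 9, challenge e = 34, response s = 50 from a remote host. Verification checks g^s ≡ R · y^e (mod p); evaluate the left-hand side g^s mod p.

9

Squares mod 83: 34^1≡34, 34^2≡77, 34^4≡36, 34^8≡51, 34^16≡28, 34^32≡37
50 = 32 + 16 + 2, so 34^50 ≡ 37·28·77 ≡ 9 (mod 83)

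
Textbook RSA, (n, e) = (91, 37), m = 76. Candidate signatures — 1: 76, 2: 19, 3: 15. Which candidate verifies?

Candidate 1: Squares mod 91: 76^1≡76, 76^2≡43, 76^4≡29, 76^8≡22, 76^16≡29, 76^32≡22; 37 = 32 + 4 + 1, so 76^37 ≡ 22·29·76 ≡ 76 (mod 91)
  → matches m = 76
Candidate 2: Squares mod 91: 19^1≡19, 19^2≡88, 19^4≡9, 19^8≡81, 19^16≡9, 19^32≡81; 37 = 32 + 4 + 1, so 19^37 ≡ 81·9·19 ≡ 19 (mod 91)
Candidate 3: Squares mod 91: 15^1≡15, 15^2≡43, 15^4≡29, 15^8≡22, 15^16≡29, 15^32≡22; 37 = 32 + 4 + 1, so 15^37 ≡ 22·29·15 ≡ 15 (mod 91)

1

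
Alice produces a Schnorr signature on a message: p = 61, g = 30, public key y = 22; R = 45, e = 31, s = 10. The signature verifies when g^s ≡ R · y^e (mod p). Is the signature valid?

g^s mod p:
30^2 = 900 ≡ 46
30^4 ≡ 46^2 = 2116 ≡ 42
30^8 ≡ 42^2 = 1764 ≡ 56
10 = 8 + 2, so 30^10 ≡ 56·46 ≡ 14 (mod 61)
R · y^e mod p:
22^2 = 484 ≡ 57
22^4 ≡ 57^2 = 3249 ≡ 16
22^8 ≡ 16^2 = 256 ≡ 12
22^16 ≡ 12^2 = 144 ≡ 22
31 = 16 + 8 + 4 + 2 + 1, so 22^31 ≡ 22·12·16·57·22 ≡ 22 (mod 61)
45·22 = 990 ≡ 14 (mod 61)
14 ≡ 14 (mod 61); signature holds.

valid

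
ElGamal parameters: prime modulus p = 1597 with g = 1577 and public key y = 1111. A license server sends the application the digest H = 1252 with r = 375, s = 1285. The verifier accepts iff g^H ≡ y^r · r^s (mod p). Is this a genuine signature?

forged

Left side g^H mod p:
1577^1252 mod 1597 = 524
Right side y^r · r^s mod p:
1111^375 mod 1597 = 1419
375^1285 mod 1597 = 798
1419·798 = 1132362 ≡ 89 (mod 1597)
524 ≠ 89, so verification fails.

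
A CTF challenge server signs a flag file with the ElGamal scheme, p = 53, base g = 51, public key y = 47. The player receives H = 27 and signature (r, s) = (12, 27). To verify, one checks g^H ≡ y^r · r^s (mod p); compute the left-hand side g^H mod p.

2

Squares mod 53: 51^1≡51, 51^2≡4, 51^4≡16, 51^8≡44, 51^16≡28
27 = 16 + 8 + 2 + 1, so 51^27 ≡ 28·44·4·51 ≡ 2 (mod 53)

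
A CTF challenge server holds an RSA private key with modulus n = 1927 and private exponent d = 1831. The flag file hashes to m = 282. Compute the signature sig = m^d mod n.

1645

m^2 ≡ 282^2 = 79524 ≡ 517
m^4 ≡ 517^2 = 267289 ≡ 1363
m^8 ≡ 1363^2 = 1857769 ≡ 141
m^16 ≡ 141^2 = 19881 ≡ 611
m^32 ≡ 611^2 = 373321 ≡ 1410
m^64 ≡ 1410^2 = 1988100 ≡ 1363
m^128 ≡ 1363^2 = 1857769 ≡ 141
m^256 ≡ 141^2 = 19881 ≡ 611
m^512 ≡ 611^2 = 373321 ≡ 1410
m^1024 ≡ 1410^2 = 1988100 ≡ 1363
1831 = 1024 + 512 + 256 + 32 + 4 + 2 + 1, so m^1831 ≡ 1363·1410·611·1410·1363·517·282 ≡ 1645 (mod 1927)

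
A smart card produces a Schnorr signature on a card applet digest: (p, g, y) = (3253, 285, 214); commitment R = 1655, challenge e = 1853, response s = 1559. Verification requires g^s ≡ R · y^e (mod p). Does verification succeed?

passes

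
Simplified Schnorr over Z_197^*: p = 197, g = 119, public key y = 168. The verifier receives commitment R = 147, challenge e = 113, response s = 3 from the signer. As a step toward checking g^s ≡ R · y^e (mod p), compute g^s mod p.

21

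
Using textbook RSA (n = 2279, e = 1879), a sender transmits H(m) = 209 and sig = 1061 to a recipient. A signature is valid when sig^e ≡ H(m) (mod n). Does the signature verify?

sig^2 ≡ 1061^2 = 1125721 ≡ 2174
sig^4 ≡ 2174^2 = 4726276 ≡ 1909
sig^8 ≡ 1909^2 = 3644281 ≡ 160
sig^16 ≡ 160^2 = 25600 ≡ 531
sig^32 ≡ 531^2 = 281961 ≡ 1644
sig^64 ≡ 1644^2 = 2702736 ≡ 2121
sig^128 ≡ 2121^2 = 4498641 ≡ 2174
sig^256 ≡ 2174^2 = 4726276 ≡ 1909
sig^512 ≡ 1909^2 = 3644281 ≡ 160
sig^1024 ≡ 160^2 = 25600 ≡ 531
1879 = 1024 + 512 + 256 + 64 + 16 + 4 + 2 + 1, so sig^1879 ≡ 531·160·1909·2121·531·1909·2174·1061 ≡ 1750 (mod 2279)
The recovered value 1750 does not match the digest 209.

does not verify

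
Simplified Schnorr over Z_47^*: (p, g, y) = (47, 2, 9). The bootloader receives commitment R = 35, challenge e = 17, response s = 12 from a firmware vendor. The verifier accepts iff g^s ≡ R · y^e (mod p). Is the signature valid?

g^s mod p:
2^2 = 4
2^4 ≡ 4^2 = 16
2^8 ≡ 16^2 = 256 ≡ 21
12 = 8 + 4, so 2^12 ≡ 21·16 ≡ 7 (mod 47)
R · y^e mod p:
9^2 = 81 ≡ 34
9^4 ≡ 34^2 = 1156 ≡ 28
9^8 ≡ 28^2 = 784 ≡ 32
9^16 ≡ 32^2 = 1024 ≡ 37
17 = 16 + 1, so 9^17 ≡ 37·9 ≡ 4 (mod 47)
35·4 = 140 ≡ 46 (mod 47)
7 ≠ 46; the check fails.

invalid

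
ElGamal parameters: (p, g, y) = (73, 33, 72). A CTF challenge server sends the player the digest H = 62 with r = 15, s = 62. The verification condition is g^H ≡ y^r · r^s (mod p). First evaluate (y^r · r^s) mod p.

48

72^2 = 5184 ≡ 1
72^4 ≡ 1^2 = 1
72^8 ≡ 1^2 = 1
15 = 8 + 4 + 2 + 1, so 72^15 ≡ 1·1·1·72 ≡ 72 (mod 73)
15^2 = 225 ≡ 6
15^4 ≡ 6^2 = 36
15^8 ≡ 36^2 = 1296 ≡ 55
15^16 ≡ 55^2 = 3025 ≡ 32
15^32 ≡ 32^2 = 1024 ≡ 2
62 = 32 + 16 + 8 + 4 + 2, so 15^62 ≡ 2·32·55·36·6 ≡ 25 (mod 73)
y^r · r^s ≡ 72·25 = 1800 ≡ 48 (mod 73)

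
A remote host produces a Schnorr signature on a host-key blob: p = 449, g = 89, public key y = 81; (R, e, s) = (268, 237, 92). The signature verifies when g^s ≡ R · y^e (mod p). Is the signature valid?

invalid

g^s mod p:
Squares mod 449: 89^1≡89, 89^2≡288, 89^4≡328, 89^8≡273, 89^16≡444, 89^32≡25, 89^64≡176
92 = 64 + 16 + 8 + 4, so 89^92 ≡ 176·444·273·328 ≡ 331 (mod 449)
R · y^e mod p:
Squares mod 449: 81^1≡81, 81^2≡275, 81^4≡193, 81^8≡431, 81^16≡324, 81^32≡359, 81^64≡18, 81^128≡324
237 = 128 + 64 + 32 + 8 + 4 + 1, so 81^237 ≡ 324·18·359·431·193·81 ≡ 129 (mod 449)
268·129 = 34572 ≡ 448 (mod 449)
331 ≠ 448; the check fails.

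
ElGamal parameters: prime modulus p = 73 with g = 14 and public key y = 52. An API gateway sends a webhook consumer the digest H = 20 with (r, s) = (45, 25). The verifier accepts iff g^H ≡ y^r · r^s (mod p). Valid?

yes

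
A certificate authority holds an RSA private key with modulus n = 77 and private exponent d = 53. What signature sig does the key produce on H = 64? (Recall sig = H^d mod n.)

H^2 ≡ 64^2 = 4096 ≡ 15
H^4 ≡ 15^2 = 225 ≡ 71
H^8 ≡ 71^2 = 5041 ≡ 36
H^16 ≡ 36^2 = 1296 ≡ 64
H^32 ≡ 64^2 = 4096 ≡ 15
53 = 32 + 16 + 4 + 1, so H^53 ≡ 15·64·71·64 ≡ 36 (mod 77)

36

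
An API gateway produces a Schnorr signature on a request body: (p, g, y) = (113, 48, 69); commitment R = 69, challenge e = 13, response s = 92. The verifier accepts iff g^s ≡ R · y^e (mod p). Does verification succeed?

g^s mod p:
48^2 = 2304 ≡ 44
48^4 ≡ 44^2 = 1936 ≡ 15
48^8 ≡ 15^2 = 225 ≡ 112
48^16 ≡ 112^2 = 12544 ≡ 1
48^32 ≡ 1^2 = 1
48^64 ≡ 1^2 = 1
92 = 64 + 16 + 8 + 4, so 48^92 ≡ 1·1·112·15 ≡ 98 (mod 113)
R · y^e mod p:
69^2 = 4761 ≡ 15
69^4 ≡ 15^2 = 225 ≡ 112
69^8 ≡ 112^2 = 12544 ≡ 1
13 = 8 + 4 + 1, so 69^13 ≡ 1·112·69 ≡ 44 (mod 113)
69·44 = 3036 ≡ 98 (mod 113)
98 ≡ 98 (mod 113); signature holds.

passes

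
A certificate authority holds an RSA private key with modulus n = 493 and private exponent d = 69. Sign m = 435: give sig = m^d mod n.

261

m^2 ≡ 435^2 = 189225 ≡ 406
m^4 ≡ 406^2 = 164836 ≡ 174
m^8 ≡ 174^2 = 30276 ≡ 203
m^16 ≡ 203^2 = 41209 ≡ 290
m^32 ≡ 290^2 = 84100 ≡ 290
m^64 ≡ 290^2 = 84100 ≡ 290
69 = 64 + 4 + 1, so m^69 ≡ 290·174·435 ≡ 261 (mod 493)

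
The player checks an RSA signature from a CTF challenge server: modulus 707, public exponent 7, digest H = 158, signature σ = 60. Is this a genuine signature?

Squares mod 707: σ^1≡60, σ^2≡65, σ^4≡690
7 = 4 + 2 + 1, so σ^7 ≡ 690·65·60 ≡ 158 (mod 707)
σ^7 mod 707 = 158 matches H.

genuine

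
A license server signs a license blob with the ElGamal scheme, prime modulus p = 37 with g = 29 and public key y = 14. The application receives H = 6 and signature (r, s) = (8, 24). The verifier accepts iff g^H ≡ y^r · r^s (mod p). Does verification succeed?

fails

Left side g^H mod p:
Squares mod 37: 29^1≡29, 29^2≡27, 29^4≡26
6 = 4 + 2, so 29^6 ≡ 26·27 ≡ 36 (mod 37)
Right side y^r · r^s mod p:
Squares mod 37: 14^1≡14, 14^2≡11, 14^4≡10, 14^8≡26
14^8 ≡ 26 (mod 37)
Squares mod 37: 8^1≡8, 8^2≡27, 8^4≡26, 8^8≡10, 8^16≡26
24 = 16 + 8, so 8^24 ≡ 26·10 ≡ 1 (mod 37)
26·1 = 26 ≡ 26 (mod 37)
36 ≠ 26, so verification fails.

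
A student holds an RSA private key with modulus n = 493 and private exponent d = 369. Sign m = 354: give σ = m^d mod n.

Squares mod 493: m^1≡354, m^2≡94, m^4≡455, m^8≡458, m^16≡239, m^32≡426, m^64≡52, m^128≡239, m^256≡426
369 = 256 + 64 + 32 + 16 + 1, so m^369 ≡ 426·52·426·239·354 ≡ 439 (mod 493)

439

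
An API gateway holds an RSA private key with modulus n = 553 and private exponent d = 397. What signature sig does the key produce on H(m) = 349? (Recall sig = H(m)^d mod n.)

216

(H(m))^2 ≡ 349^2 = 121801 ≡ 141
(H(m))^4 ≡ 141^2 = 19881 ≡ 526
(H(m))^8 ≡ 526^2 = 276676 ≡ 176
(H(m))^16 ≡ 176^2 = 30976 ≡ 8
(H(m))^32 ≡ 8^2 = 64
(H(m))^64 ≡ 64^2 = 4096 ≡ 225
(H(m))^128 ≡ 225^2 = 50625 ≡ 302
(H(m))^256 ≡ 302^2 = 91204 ≡ 512
397 = 256 + 128 + 8 + 4 + 1, so (H(m))^397 ≡ 512·302·176·526·349 ≡ 216 (mod 553)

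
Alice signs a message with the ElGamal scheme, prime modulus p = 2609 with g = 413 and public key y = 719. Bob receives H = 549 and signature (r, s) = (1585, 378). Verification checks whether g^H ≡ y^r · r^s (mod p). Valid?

no

Left side g^H mod p:
413^549 mod 2609 = 1898
Right side y^r · r^s mod p:
719^1585 mod 2609 = 132
1585^378 mod 2609 = 1993
132·1993 = 263076 ≡ 2176 (mod 2609)
1898 ≠ 2176, so verification fails.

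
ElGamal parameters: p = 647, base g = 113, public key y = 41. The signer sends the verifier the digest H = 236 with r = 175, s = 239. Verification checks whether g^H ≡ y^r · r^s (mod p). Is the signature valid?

Left side g^H mod p:
113^2 = 12769 ≡ 476
113^4 ≡ 476^2 = 226576 ≡ 126
113^8 ≡ 126^2 = 15876 ≡ 348
113^16 ≡ 348^2 = 121104 ≡ 115
113^32 ≡ 115^2 = 13225 ≡ 285
113^64 ≡ 285^2 = 81225 ≡ 350
113^128 ≡ 350^2 = 122500 ≡ 217
236 = 128 + 64 + 32 + 8 + 4, so 113^236 ≡ 217·350·285·348·126 ≡ 328 (mod 647)
Right side y^r · r^s mod p:
41^2 = 1681 ≡ 387
41^4 ≡ 387^2 = 149769 ≡ 312
41^8 ≡ 312^2 = 97344 ≡ 294
41^16 ≡ 294^2 = 86436 ≡ 385
41^32 ≡ 385^2 = 148225 ≡ 62
41^64 ≡ 62^2 = 3844 ≡ 609
41^128 ≡ 609^2 = 370881 ≡ 150
175 = 128 + 32 + 8 + 4 + 2 + 1, so 41^175 ≡ 150·62·294·312·387·41 ≡ 363 (mod 647)
175^2 = 30625 ≡ 216
175^4 ≡ 216^2 = 46656 ≡ 72
175^8 ≡ 72^2 = 5184 ≡ 8
175^16 ≡ 8^2 = 64
175^32 ≡ 64^2 = 4096 ≡ 214
175^64 ≡ 214^2 = 45796 ≡ 506
175^128 ≡ 506^2 = 256036 ≡ 471
239 = 128 + 64 + 32 + 8 + 4 + 2 + 1, so 175^239 ≡ 471·506·214·8·72·216·175 ≡ 476 (mod 647)
363·476 = 172788 ≡ 39 (mod 647)
328 ≠ 39, so verification fails.

invalid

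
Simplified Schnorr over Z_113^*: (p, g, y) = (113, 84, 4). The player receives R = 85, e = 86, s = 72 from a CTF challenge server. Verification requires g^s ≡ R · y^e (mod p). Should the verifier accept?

g^s mod p:
Squares mod 113: 84^1≡84, 84^2≡50, 84^4≡14, 84^8≡83, 84^16≡109, 84^32≡16, 84^64≡30
72 = 64 + 8, so 84^72 ≡ 30·83 ≡ 4 (mod 113)
R · y^e mod p:
Squares mod 113: 4^1≡4, 4^2≡16, 4^4≡30, 4^8≡109, 4^16≡16, 4^32≡30, 4^64≡109
86 = 64 + 16 + 4 + 2, so 4^86 ≡ 109·16·30·16 ≡ 16 (mod 113)
85·16 = 1360 ≡ 4 (mod 113)
4 ≡ 4 (mod 113); signature holds.

accept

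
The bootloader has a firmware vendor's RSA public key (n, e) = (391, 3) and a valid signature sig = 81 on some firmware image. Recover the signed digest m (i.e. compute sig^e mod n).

sig^3 mod 391 = 72

72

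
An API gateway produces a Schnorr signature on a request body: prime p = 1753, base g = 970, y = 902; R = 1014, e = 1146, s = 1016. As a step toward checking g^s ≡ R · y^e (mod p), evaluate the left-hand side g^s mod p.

1478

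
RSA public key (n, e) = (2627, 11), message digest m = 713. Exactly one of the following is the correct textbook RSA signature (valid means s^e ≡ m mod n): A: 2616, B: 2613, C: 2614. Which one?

A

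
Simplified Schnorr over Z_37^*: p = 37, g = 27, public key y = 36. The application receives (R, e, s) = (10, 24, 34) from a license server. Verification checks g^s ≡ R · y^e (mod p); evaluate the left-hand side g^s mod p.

Squares mod 37: 27^1≡27, 27^2≡26, 27^4≡10, 27^8≡26, 27^16≡10, 27^32≡26
34 = 32 + 2, so 27^34 ≡ 26·26 ≡ 10 (mod 37)

10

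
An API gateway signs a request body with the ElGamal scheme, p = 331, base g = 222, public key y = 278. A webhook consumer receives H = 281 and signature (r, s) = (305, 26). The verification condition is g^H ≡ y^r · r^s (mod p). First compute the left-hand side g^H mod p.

Squares mod 331: 222^1≡222, 222^2≡296, 222^4≡232, 222^8≡202, 222^16≡91, 222^32≡6, 222^64≡36, 222^128≡303, 222^256≡122
281 = 256 + 16 + 8 + 1, so 222^281 ≡ 122·91·202·222 ≡ 326 (mod 331)

326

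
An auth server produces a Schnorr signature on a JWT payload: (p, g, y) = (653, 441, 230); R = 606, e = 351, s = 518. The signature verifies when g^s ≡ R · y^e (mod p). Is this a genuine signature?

forged

g^s mod p:
441^2 = 194481 ≡ 540
441^4 ≡ 540^2 = 291600 ≡ 362
441^8 ≡ 362^2 = 131044 ≡ 444
441^16 ≡ 444^2 = 197136 ≡ 583
441^32 ≡ 583^2 = 339889 ≡ 329
441^64 ≡ 329^2 = 108241 ≡ 496
441^128 ≡ 496^2 = 246016 ≡ 488
441^256 ≡ 488^2 = 238144 ≡ 452
441^512 ≡ 452^2 = 204304 ≡ 568
518 = 512 + 4 + 2, so 441^518 ≡ 568·362·540 ≡ 438 (mod 653)
R · y^e mod p:
230^2 = 52900 ≡ 7
230^4 ≡ 7^2 = 49
230^8 ≡ 49^2 = 2401 ≡ 442
230^16 ≡ 442^2 = 195364 ≡ 117
230^32 ≡ 117^2 = 13689 ≡ 629
230^64 ≡ 629^2 = 395641 ≡ 576
230^128 ≡ 576^2 = 331776 ≡ 52
230^256 ≡ 52^2 = 2704 ≡ 92
351 = 256 + 64 + 16 + 8 + 4 + 2 + 1, so 230^351 ≡ 92·576·117·442·49·7·230 ≡ 478 (mod 653)
606·478 = 289668 ≡ 389 (mod 653)
438 ≠ 389; the check fails.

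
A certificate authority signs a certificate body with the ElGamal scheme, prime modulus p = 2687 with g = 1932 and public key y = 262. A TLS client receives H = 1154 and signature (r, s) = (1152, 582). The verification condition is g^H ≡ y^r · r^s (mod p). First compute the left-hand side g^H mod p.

1932^1154 mod 2687 = 1433

1433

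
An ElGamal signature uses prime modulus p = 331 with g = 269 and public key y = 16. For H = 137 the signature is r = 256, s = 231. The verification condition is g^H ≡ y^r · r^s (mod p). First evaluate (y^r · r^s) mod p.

16^2 = 256
16^4 ≡ 256^2 = 65536 ≡ 329
16^8 ≡ 329^2 = 108241 ≡ 4
16^16 ≡ 4^2 = 16
16^32 ≡ 16^2 = 256
16^64 ≡ 256^2 = 65536 ≡ 329
16^128 ≡ 329^2 = 108241 ≡ 4
16^256 ≡ 4^2 = 16
256^2 = 65536 ≡ 329
256^4 ≡ 329^2 = 108241 ≡ 4
256^8 ≡ 4^2 = 16
256^16 ≡ 16^2 = 256
256^32 ≡ 256^2 = 65536 ≡ 329
256^64 ≡ 329^2 = 108241 ≡ 4
256^128 ≡ 4^2 = 16
231 = 128 + 64 + 32 + 4 + 2 + 1, so 256^231 ≡ 16·4·329·4·329·256 ≡ 323 (mod 331)
y^r · r^s ≡ 16·323 = 5168 ≡ 203 (mod 331)

203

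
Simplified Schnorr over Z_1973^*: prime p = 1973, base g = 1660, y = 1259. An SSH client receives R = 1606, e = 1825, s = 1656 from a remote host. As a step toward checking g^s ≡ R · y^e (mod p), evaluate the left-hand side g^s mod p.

Squares mod 1973: 1660^1≡1660, 1660^2≡1292, 1660^4≡106, 1660^8≡1371, 1660^16≡1345, 1660^32≡1757, 1660^64≡1277, 1660^128≡1031, 1660^256≡1487, 1660^512≡1409, 1660^1024≡443
1656 = 1024 + 512 + 64 + 32 + 16 + 8, so 1660^1656 ≡ 443·1409·1277·1757·1345·1371 ≡ 1833 (mod 1973)

1833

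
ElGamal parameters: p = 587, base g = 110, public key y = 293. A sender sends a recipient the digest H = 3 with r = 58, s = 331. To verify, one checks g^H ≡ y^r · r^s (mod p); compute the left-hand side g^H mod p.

271

110^2 = 12100 ≡ 360
3 = 2 + 1, so 110^3 ≡ 360·110 ≡ 271 (mod 587)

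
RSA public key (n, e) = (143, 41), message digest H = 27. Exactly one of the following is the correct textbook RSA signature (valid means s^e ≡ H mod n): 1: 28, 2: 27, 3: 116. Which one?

Candidate 1: Squares mod 143: 28^1≡28, 28^2≡69, 28^4≡42, 28^8≡48, 28^16≡16, 28^32≡113; 41 = 32 + 8 + 1, so 28^41 ≡ 113·48·28 ≡ 6 (mod 143)
Candidate 2: Squares mod 143: 27^1≡27, 27^2≡14, 27^4≡53, 27^8≡92, 27^16≡27, 27^32≡14; 41 = 32 + 8 + 1, so 27^41 ≡ 14·92·27 ≡ 27 (mod 143)
  → matches H = 27
Candidate 3: Squares mod 143: 116^1≡116, 116^2≡14, 116^4≡53, 116^8≡92, 116^16≡27, 116^32≡14; 41 = 32 + 8 + 1, so 116^41 ≡ 14·92·116 ≡ 116 (mod 143)

2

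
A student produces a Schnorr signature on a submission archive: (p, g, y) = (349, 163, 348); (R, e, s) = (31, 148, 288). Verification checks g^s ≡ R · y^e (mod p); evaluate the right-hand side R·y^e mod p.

31

348^2 = 121104 ≡ 1
348^4 ≡ 1^2 = 1
348^8 ≡ 1^2 = 1
348^16 ≡ 1^2 = 1
348^32 ≡ 1^2 = 1
348^64 ≡ 1^2 = 1
348^128 ≡ 1^2 = 1
148 = 128 + 16 + 4, so 348^148 ≡ 1·1·1 ≡ 1 (mod 349)
R · y^e ≡ 31·1 = 31 ≡ 31 (mod 349)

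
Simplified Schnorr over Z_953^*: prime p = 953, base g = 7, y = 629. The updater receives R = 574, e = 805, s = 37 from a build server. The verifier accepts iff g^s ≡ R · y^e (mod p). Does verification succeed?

g^s mod p:
7^2 = 49
7^4 ≡ 49^2 = 2401 ≡ 495
7^8 ≡ 495^2 = 245025 ≡ 104
7^16 ≡ 104^2 = 10816 ≡ 333
7^32 ≡ 333^2 = 110889 ≡ 341
37 = 32 + 4 + 1, so 7^37 ≡ 341·495·7 ≡ 798 (mod 953)
R · y^e mod p:
629^2 = 395641 ≡ 146
629^4 ≡ 146^2 = 21316 ≡ 350
629^8 ≡ 350^2 = 122500 ≡ 516
629^16 ≡ 516^2 = 266256 ≡ 369
629^32 ≡ 369^2 = 136161 ≡ 835
629^64 ≡ 835^2 = 697225 ≡ 582
629^128 ≡ 582^2 = 338724 ≡ 409
629^256 ≡ 409^2 = 167281 ≡ 506
629^512 ≡ 506^2 = 256036 ≡ 632
805 = 512 + 256 + 32 + 4 + 1, so 629^805 ≡ 632·506·835·350·629 ≡ 536 (mod 953)
574·536 = 307664 ≡ 798 (mod 953)
798 ≡ 798 (mod 953); signature holds.

passes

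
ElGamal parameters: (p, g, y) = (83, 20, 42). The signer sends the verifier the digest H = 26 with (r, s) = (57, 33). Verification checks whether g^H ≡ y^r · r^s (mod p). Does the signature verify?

verifies

Left side g^H mod p:
20^2 = 400 ≡ 68
20^4 ≡ 68^2 = 4624 ≡ 59
20^8 ≡ 59^2 = 3481 ≡ 78
20^16 ≡ 78^2 = 6084 ≡ 25
26 = 16 + 8 + 2, so 20^26 ≡ 25·78·68 ≡ 49 (mod 83)
Right side y^r · r^s mod p:
42^2 = 1764 ≡ 21
42^4 ≡ 21^2 = 441 ≡ 26
42^8 ≡ 26^2 = 676 ≡ 12
42^16 ≡ 12^2 = 144 ≡ 61
42^32 ≡ 61^2 = 3721 ≡ 69
57 = 32 + 16 + 8 + 1, so 42^57 ≡ 69·61·12·42 ≡ 22 (mod 83)
57^2 = 3249 ≡ 12
57^4 ≡ 12^2 = 144 ≡ 61
57^8 ≡ 61^2 = 3721 ≡ 69
57^16 ≡ 69^2 = 4761 ≡ 30
57^32 ≡ 30^2 = 900 ≡ 70
33 = 32 + 1, so 57^33 ≡ 70·57 ≡ 6 (mod 83)
22·6 = 132 ≡ 49 (mod 83)
49 ≡ 49 (mod 83), so the signature is genuine.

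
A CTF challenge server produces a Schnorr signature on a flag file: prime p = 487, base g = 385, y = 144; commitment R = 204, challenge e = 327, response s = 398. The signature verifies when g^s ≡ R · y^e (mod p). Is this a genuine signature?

genuine

g^s mod p:
385^2 = 148225 ≡ 177
385^4 ≡ 177^2 = 31329 ≡ 161
385^8 ≡ 161^2 = 25921 ≡ 110
385^16 ≡ 110^2 = 12100 ≡ 412
385^32 ≡ 412^2 = 169744 ≡ 268
385^64 ≡ 268^2 = 71824 ≡ 235
385^128 ≡ 235^2 = 55225 ≡ 194
385^256 ≡ 194^2 = 37636 ≡ 137
398 = 256 + 128 + 8 + 4 + 2, so 385^398 ≡ 137·194·110·161·177 ≡ 162 (mod 487)
R · y^e mod p:
144^2 = 20736 ≡ 282
144^4 ≡ 282^2 = 79524 ≡ 143
144^8 ≡ 143^2 = 20449 ≡ 482
144^16 ≡ 482^2 = 232324 ≡ 25
144^32 ≡ 25^2 = 625 ≡ 138
144^64 ≡ 138^2 = 19044 ≡ 51
144^128 ≡ 51^2 = 2601 ≡ 166
144^256 ≡ 166^2 = 27556 ≡ 284
327 = 256 + 64 + 4 + 2 + 1, so 144^327 ≡ 284·51·143·282·144 ≡ 187 (mod 487)
204·187 = 38148 ≡ 162 (mod 487)
162 ≡ 162 (mod 487); signature holds.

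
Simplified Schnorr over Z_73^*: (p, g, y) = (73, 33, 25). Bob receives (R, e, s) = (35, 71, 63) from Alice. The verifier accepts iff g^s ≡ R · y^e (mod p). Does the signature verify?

g^s mod p:
33^2 = 1089 ≡ 67
33^4 ≡ 67^2 = 4489 ≡ 36
33^8 ≡ 36^2 = 1296 ≡ 55
33^16 ≡ 55^2 = 3025 ≡ 32
33^32 ≡ 32^2 = 1024 ≡ 2
63 = 32 + 16 + 8 + 4 + 2 + 1, so 33^63 ≡ 2·32·55·36·67·33 ≡ 51 (mod 73)
R · y^e mod p:
25^2 = 625 ≡ 41
25^4 ≡ 41^2 = 1681 ≡ 2
25^8 ≡ 2^2 = 4
25^16 ≡ 4^2 = 16
25^32 ≡ 16^2 = 256 ≡ 37
25^64 ≡ 37^2 = 1369 ≡ 55
71 = 64 + 4 + 2 + 1, so 25^71 ≡ 55·2·41·25 ≡ 38 (mod 73)
35·38 = 1330 ≡ 16 (mod 73)
51 ≠ 16; the check fails.

does not verify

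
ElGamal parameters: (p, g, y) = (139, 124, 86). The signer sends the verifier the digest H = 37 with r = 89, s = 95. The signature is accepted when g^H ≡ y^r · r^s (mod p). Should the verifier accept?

reject

Left side g^H mod p:
Squares mod 139: 124^1≡124, 124^2≡86, 124^4≡29, 124^8≡7, 124^16≡49, 124^32≡38
37 = 32 + 4 + 1, so 124^37 ≡ 38·29·124 ≡ 11 (mod 139)
Right side y^r · r^s mod p:
Squares mod 139: 86^1≡86, 86^2≡29, 86^4≡7, 86^8≡49, 86^16≡38, 86^32≡54, 86^64≡136
89 = 64 + 16 + 8 + 1, so 86^89 ≡ 136·38·49·86 ≡ 127 (mod 139)
Squares mod 139: 89^1≡89, 89^2≡137, 89^4≡4, 89^8≡16, 89^16≡117, 89^32≡67, 89^64≡41
95 = 64 + 16 + 8 + 4 + 2 + 1, so 89^95 ≡ 41·117·16·4·137·89 ≡ 9 (mod 139)
127·9 = 1143 ≡ 31 (mod 139)
11 ≠ 31, so verification fails.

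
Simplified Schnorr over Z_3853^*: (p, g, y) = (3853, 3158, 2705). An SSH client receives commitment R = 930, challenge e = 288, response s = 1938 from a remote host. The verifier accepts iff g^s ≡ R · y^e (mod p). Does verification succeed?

passes

g^s mod p:
3158^2 = 9972964 ≡ 1400
3158^4 ≡ 1400^2 = 1960000 ≡ 2676
3158^8 ≡ 2676^2 = 7160976 ≡ 2102
3158^16 ≡ 2102^2 = 4418404 ≡ 2866
3158^32 ≡ 2866^2 = 8213956 ≡ 3213
3158^64 ≡ 3213^2 = 10323369 ≡ 1182
3158^128 ≡ 1182^2 = 1397124 ≡ 2338
3158^256 ≡ 2338^2 = 5466244 ≡ 2690
3158^512 ≡ 2690^2 = 7236100 ≡ 166
3158^1024 ≡ 166^2 = 27556 ≡ 585
1938 = 1024 + 512 + 256 + 128 + 16 + 2, so 3158^1938 ≡ 585·166·2690·2338·2866·1400 ≡ 428 (mod 3853)
R · y^e mod p:
2705^2 = 7317025 ≡ 178
2705^4 ≡ 178^2 = 31684 ≡ 860
2705^8 ≡ 860^2 = 739600 ≡ 3677
2705^16 ≡ 3677^2 = 13520329 ≡ 152
2705^32 ≡ 152^2 = 23104 ≡ 3839
2705^64 ≡ 3839^2 = 14737921 ≡ 196
2705^128 ≡ 196^2 = 38416 ≡ 3739
2705^256 ≡ 3739^2 = 13980121 ≡ 1437
288 = 256 + 32, so 2705^288 ≡ 1437·3839 ≡ 3000 (mod 3853)
930·3000 = 2790000 ≡ 428 (mod 3853)
428 ≡ 428 (mod 3853); signature holds.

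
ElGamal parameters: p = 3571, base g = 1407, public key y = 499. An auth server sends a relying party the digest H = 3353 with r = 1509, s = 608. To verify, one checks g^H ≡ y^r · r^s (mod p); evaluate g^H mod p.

817

1407^2 = 1979649 ≡ 1315
1407^4 ≡ 1315^2 = 1729225 ≡ 861
1407^8 ≡ 861^2 = 741321 ≡ 2124
1407^16 ≡ 2124^2 = 4511376 ≡ 1203
1407^32 ≡ 1203^2 = 1447209 ≡ 954
1407^64 ≡ 954^2 = 910116 ≡ 3082
1407^128 ≡ 3082^2 = 9498724 ≡ 3435
1407^256 ≡ 3435^2 = 11799225 ≡ 641
1407^512 ≡ 641^2 = 410881 ≡ 216
1407^1024 ≡ 216^2 = 46656 ≡ 233
1407^2048 ≡ 233^2 = 54289 ≡ 724
3353 = 2048 + 1024 + 256 + 16 + 8 + 1, so 1407^3353 ≡ 724·233·641·1203·2124·1407 ≡ 817 (mod 3571)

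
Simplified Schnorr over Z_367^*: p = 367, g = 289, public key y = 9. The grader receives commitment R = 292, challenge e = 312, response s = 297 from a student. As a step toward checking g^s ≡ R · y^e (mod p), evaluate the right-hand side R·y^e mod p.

7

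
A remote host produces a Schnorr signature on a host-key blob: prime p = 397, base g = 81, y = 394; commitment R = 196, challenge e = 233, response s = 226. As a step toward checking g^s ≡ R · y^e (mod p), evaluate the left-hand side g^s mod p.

29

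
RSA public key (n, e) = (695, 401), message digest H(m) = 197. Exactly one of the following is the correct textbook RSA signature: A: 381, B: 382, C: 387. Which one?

B

Candidate A: Squares mod 695: 381^1≡381, 381^2≡601, 381^4≡496, 381^8≡681, 381^16≡196, 381^32≡191, 381^64≡341, 381^128≡216, 381^256≡91; 401 = 256 + 128 + 16 + 1, so 381^401 ≡ 91·216·196·381 ≡ 491 (mod 695)
Candidate B: Squares mod 695: 382^1≡382, 382^2≡669, 382^4≡676, 382^8≡361, 382^16≡356, 382^32≡246, 382^64≡51, 382^128≡516, 382^256≡71; 401 = 256 + 128 + 16 + 1, so 382^401 ≡ 71·516·356·382 ≡ 197 (mod 695)
  → matches H(m) = 197
Candidate C: Squares mod 695: 387^1≡387, 387^2≡344, 387^4≡186, 387^8≡541, 387^16≡86, 387^32≡446, 387^64≡146, 387^128≡466, 387^256≡316; 401 = 256 + 128 + 16 + 1, so 387^401 ≡ 316·466·86·387 ≡ 297 (mod 695)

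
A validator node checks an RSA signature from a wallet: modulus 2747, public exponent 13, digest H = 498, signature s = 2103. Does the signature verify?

Squares mod 2747: s^1≡2103, s^2≡2686, s^4≡974, s^8≡961
13 = 8 + 4 + 1, so s^13 ≡ 961·974·2103 ≡ 423 (mod 2747)
423 ≠ 498, so verification fails.

does not verify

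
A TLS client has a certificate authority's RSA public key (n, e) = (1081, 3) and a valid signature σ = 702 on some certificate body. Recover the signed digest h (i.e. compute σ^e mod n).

σ^2 ≡ 702^2 = 492804 ≡ 949
3 = 2 + 1, so σ^3 ≡ 949·702 ≡ 302 (mod 1081)

302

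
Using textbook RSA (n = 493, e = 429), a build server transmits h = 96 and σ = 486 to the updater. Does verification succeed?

σ^429 mod 493 = 96
Since 96 equals the digest 96, verification succeeds.

passes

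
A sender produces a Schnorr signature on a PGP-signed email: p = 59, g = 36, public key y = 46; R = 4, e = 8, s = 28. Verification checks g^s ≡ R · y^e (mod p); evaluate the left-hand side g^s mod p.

41

Squares mod 59: 36^1≡36, 36^2≡57, 36^4≡4, 36^8≡16, 36^16≡20
28 = 16 + 8 + 4, so 36^28 ≡ 20·16·4 ≡ 41 (mod 59)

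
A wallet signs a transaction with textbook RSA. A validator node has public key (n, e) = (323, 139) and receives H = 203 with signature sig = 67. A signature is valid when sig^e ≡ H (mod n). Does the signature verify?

Squares mod 323: sig^1≡67, sig^2≡290, sig^4≡120, sig^8≡188, sig^16≡137, sig^32≡35, sig^64≡256, sig^128≡290
139 = 128 + 8 + 2 + 1, so sig^139 ≡ 290·188·290·67 ≡ 203 (mod 323)
203 = H, so the signature checks out.

verifies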